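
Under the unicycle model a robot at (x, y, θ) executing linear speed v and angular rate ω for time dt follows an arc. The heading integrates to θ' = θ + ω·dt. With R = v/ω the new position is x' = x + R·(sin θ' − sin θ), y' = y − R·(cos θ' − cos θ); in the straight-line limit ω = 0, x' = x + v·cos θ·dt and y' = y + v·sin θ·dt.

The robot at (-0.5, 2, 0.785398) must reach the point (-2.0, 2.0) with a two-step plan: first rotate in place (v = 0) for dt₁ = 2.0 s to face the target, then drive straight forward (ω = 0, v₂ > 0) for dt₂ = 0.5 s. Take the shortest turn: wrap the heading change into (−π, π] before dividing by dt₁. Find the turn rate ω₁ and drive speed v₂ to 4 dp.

ω₁ = 1.1781, v₂ = 3.0000

heading to target = atan2(2−2, -2−-0.5) = 3.1416
Δθ = wrap(3.1416 − 0.7854) = 2.3562; ω₁ = Δθ/dt₁ = 1.1781
distance = √((-2−-0.5)² + (2−2)²) = 1.5000; v₂ = distance/dt₂ = 3.0000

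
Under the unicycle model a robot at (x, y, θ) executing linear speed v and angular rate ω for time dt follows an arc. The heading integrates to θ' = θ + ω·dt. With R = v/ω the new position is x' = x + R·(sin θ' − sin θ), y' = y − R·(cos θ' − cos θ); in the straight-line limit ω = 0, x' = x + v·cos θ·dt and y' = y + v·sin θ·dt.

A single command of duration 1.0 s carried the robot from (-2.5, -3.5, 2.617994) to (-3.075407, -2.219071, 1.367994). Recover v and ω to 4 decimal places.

Δθ = 1.367994 − 2.617994 = -1.250000
ω = Δθ/dt = -1.250000/1.0 = -1.2500
R = −Δy/(cos θ' − cos θ) = -1.2000
v = R·ω = -1.2000·-1.2500 = 1.5000

v = 1.5000, ω = -1.2500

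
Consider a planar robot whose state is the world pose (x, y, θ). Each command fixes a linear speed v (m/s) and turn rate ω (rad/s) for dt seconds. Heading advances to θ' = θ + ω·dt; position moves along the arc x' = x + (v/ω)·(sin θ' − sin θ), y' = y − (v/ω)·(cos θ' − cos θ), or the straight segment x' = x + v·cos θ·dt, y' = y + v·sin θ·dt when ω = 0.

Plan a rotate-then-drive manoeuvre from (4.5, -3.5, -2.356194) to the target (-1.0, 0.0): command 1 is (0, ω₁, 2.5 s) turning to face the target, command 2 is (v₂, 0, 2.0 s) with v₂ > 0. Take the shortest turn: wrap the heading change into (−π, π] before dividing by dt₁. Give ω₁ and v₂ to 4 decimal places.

heading to target = atan2(0−-3.5, -1−4.5) = 2.5749
Δθ = wrap(2.5749 − -2.3562) = -1.3521; ω₁ = Δθ/dt₁ = -0.5409
distance = √((-1−4.5)² + (0−-3.5)²) = 6.5192; v₂ = distance/dt₂ = 3.2596

ω₁ = -0.5409, v₂ = 3.2596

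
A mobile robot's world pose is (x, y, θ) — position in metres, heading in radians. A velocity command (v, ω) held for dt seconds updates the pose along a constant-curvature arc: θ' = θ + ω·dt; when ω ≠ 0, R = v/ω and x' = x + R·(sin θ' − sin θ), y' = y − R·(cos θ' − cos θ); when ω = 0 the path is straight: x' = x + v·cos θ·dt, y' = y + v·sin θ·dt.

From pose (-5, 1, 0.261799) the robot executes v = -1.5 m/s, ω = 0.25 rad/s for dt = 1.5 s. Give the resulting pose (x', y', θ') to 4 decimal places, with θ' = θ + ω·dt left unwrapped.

θ' = 0.2618 + 0.25·1.5 = 0.6368
R = v/ω = -1.5/0.25 = -6.0000
x' = -5 + -6.0000·(sin 0.6368 − sin 0.2618) = -7.0148
y' = 1 − -6.0000·(cos 0.6368 − cos 0.2618) = 0.0285

(-7.0148, 0.0285, 0.6368)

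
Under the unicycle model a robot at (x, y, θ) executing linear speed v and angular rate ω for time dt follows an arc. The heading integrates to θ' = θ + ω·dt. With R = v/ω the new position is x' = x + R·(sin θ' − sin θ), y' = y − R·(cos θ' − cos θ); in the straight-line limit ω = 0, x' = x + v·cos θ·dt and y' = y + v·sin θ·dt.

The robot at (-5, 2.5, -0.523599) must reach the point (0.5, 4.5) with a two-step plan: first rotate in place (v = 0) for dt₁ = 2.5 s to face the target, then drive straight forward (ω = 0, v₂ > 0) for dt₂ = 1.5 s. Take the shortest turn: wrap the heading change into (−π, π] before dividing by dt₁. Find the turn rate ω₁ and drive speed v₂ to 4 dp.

heading to target = atan2(4.5−2.5, 0.5−-5) = 0.3488
Δθ = wrap(0.3488 − -0.5236) = 0.8724; ω₁ = Δθ/dt₁ = 0.3489
distance = √((0.5−-5)² + (4.5−2.5)²) = 5.8523; v₂ = distance/dt₂ = 3.9016

ω₁ = 0.3489, v₂ = 3.9016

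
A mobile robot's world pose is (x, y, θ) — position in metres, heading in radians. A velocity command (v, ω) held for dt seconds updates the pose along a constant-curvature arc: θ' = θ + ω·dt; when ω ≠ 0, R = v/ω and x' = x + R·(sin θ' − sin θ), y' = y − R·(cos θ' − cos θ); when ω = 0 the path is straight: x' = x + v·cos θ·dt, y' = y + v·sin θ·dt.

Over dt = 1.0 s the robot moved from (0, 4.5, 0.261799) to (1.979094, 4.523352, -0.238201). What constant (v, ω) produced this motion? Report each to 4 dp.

v = 2.0000, ω = -0.5000

Δθ = -0.238201 − 0.261799 = -0.500000
ω = Δθ/dt = -0.500000/1.0 = -0.5000
R = Δx/(sin θ' − sin θ) = -4.0000
v = R·ω = -4.0000·-0.5000 = 2.0000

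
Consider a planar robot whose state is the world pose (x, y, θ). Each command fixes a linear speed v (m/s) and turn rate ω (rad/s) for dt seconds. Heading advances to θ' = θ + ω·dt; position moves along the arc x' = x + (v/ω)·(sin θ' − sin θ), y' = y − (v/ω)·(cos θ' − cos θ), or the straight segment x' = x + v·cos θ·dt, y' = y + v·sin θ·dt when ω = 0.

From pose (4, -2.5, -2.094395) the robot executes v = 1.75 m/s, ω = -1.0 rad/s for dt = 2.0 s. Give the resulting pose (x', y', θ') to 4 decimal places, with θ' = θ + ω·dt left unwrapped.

(1.0581, -2.6390, -4.0944)

θ' = -2.0944 + -1.0·2.0 = -4.0944
R = v/ω = 1.75/-1.0 = -1.7500
x' = 4 + -1.7500·(sin -4.0944 − sin -2.0944) = 1.0581
y' = -2.5 − -1.7500·(cos -4.0944 − cos -2.0944) = -2.6390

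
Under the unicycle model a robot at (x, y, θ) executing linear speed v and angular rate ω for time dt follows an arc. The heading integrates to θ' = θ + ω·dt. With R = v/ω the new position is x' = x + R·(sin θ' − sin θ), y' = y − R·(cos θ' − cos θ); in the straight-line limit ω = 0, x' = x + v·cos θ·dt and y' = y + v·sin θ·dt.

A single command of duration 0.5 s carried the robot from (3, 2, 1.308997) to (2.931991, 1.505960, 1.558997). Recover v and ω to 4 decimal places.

Δθ = 1.558997 − 1.308997 = 0.250000
ω = Δθ/dt = 0.250000/0.5 = 0.5000
R = −Δy/(cos θ' − cos θ) = -2.0000
v = R·ω = -2.0000·0.5000 = -1.0000

v = -1.0000, ω = 0.5000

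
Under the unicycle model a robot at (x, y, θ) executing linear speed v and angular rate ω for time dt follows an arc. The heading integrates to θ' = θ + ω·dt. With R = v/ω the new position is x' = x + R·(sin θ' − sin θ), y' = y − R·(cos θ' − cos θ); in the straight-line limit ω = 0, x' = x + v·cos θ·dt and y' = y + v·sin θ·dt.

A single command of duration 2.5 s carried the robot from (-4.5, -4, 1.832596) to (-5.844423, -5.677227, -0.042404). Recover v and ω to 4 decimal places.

v = -1.0000, ω = -0.7500

Δθ = -0.042404 − 1.832596 = -1.875000
ω = Δθ/dt = -1.875000/2.5 = -0.7500
R = −Δy/(cos θ' − cos θ) = 1.3333
v = R·ω = 1.3333·-0.7500 = -1.0000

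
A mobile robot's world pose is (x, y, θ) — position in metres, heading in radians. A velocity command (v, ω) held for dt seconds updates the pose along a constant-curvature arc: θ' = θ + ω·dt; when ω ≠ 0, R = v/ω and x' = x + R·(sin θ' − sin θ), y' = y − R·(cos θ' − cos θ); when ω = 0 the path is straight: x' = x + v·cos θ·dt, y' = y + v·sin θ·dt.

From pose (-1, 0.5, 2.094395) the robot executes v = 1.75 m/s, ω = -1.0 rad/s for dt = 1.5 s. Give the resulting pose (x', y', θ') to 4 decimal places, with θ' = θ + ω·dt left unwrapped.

θ' = 2.0944 + -1.0·1.5 = 0.5944
R = v/ω = 1.75/-1.0 = -1.7500
x' = -1 + -1.7500·(sin 0.5944 − sin 2.0944) = -0.4645
y' = 0.5 − -1.7500·(cos 0.5944 − cos 2.0944) = 2.8249

(-0.4645, 2.8249, 0.5944)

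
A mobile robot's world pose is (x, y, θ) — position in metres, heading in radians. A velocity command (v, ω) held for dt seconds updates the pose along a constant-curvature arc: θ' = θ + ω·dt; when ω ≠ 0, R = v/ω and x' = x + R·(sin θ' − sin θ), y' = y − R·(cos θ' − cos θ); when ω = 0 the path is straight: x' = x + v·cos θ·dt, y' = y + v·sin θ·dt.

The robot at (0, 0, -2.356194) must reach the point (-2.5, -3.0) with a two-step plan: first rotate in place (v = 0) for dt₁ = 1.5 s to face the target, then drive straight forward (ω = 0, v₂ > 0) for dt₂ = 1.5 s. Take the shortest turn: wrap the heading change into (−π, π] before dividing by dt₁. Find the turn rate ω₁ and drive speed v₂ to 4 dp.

ω₁ = 0.0604, v₂ = 2.6034

heading to target = atan2(-3−0, -2.5−0) = -2.2655
Δθ = wrap(-2.2655 − -2.3562) = 0.0907; ω₁ = Δθ/dt₁ = 0.0604
distance = √((-2.5−0)² + (-3−0)²) = 3.9051; v₂ = distance/dt₂ = 2.6034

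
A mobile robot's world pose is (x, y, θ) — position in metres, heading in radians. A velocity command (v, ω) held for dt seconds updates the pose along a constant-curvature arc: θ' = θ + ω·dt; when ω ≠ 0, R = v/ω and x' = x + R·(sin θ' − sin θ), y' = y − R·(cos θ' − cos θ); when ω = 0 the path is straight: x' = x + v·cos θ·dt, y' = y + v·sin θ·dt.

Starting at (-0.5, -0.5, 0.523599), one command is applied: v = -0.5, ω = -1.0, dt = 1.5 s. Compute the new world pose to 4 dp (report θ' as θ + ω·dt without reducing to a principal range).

(-1.1642, -0.3470, -0.9764)

θ' = 0.5236 + -1.0·1.5 = -0.9764
R = v/ω = -0.5/-1.0 = 0.5000
x' = -0.5 + 0.5000·(sin -0.9764 − sin 0.5236) = -1.1642
y' = -0.5 − 0.5000·(cos -0.9764 − cos 0.5236) = -0.3470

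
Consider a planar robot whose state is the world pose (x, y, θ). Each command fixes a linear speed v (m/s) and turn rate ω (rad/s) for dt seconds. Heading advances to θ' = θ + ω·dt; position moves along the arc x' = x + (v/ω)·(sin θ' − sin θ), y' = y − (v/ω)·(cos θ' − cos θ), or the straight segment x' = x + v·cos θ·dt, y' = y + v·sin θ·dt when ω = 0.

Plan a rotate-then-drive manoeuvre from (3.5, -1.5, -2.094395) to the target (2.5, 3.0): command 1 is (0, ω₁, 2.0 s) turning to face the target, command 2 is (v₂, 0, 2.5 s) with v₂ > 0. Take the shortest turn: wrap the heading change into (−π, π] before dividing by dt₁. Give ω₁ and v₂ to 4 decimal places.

heading to target = atan2(3−-1.5, 2.5−3.5) = 1.7895
Δθ = wrap(1.7895 − -2.0944) = -2.3993; ω₁ = Δθ/dt₁ = -1.1997
distance = √((2.5−3.5)² + (3−-1.5)²) = 4.6098; v₂ = distance/dt₂ = 1.8439

ω₁ = -1.1997, v₂ = 1.8439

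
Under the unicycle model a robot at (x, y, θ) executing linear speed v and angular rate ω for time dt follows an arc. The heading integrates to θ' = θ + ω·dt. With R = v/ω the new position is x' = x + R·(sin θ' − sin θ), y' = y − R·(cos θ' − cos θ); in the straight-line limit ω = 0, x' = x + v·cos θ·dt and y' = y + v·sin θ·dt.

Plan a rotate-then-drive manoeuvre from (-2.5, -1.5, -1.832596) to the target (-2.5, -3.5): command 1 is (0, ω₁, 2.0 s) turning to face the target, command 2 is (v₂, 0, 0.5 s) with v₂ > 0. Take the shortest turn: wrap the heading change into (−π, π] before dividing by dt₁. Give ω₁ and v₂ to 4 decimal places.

heading to target = atan2(-3.5−-1.5, -2.5−-2.5) = -1.5708
Δθ = wrap(-1.5708 − -1.8326) = 0.2618; ω₁ = Δθ/dt₁ = 0.1309
distance = √((-2.5−-2.5)² + (-3.5−-1.5)²) = 2.0000; v₂ = distance/dt₂ = 4.0000

ω₁ = 0.1309, v₂ = 4.0000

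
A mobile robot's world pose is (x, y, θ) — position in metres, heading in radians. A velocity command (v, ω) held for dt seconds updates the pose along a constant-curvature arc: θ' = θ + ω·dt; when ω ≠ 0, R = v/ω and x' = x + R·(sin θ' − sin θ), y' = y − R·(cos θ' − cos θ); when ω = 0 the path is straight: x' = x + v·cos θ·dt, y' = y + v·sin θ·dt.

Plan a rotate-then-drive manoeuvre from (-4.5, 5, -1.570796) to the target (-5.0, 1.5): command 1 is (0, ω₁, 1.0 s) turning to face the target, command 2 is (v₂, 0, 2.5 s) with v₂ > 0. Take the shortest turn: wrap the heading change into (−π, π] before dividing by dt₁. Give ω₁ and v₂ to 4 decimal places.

heading to target = atan2(1.5−5, -5−-4.5) = -1.7127
Δθ = wrap(-1.7127 − -1.5708) = -0.1419; ω₁ = Δθ/dt₁ = -0.1419
distance = √((-5−-4.5)² + (1.5−5)²) = 3.5355; v₂ = distance/dt₂ = 1.4142

ω₁ = -0.1419, v₂ = 1.4142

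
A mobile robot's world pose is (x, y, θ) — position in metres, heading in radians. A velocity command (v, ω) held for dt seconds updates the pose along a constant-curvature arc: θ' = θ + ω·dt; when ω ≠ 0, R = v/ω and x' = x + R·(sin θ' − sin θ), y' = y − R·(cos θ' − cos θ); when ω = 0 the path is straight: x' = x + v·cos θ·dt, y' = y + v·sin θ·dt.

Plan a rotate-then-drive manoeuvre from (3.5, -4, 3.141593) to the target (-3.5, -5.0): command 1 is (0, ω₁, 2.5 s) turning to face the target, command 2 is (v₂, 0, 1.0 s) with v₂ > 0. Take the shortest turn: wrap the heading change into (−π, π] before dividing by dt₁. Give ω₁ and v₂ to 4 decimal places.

ω₁ = 0.0568, v₂ = 7.0711

heading to target = atan2(-5−-4, -3.5−3.5) = -2.9997
Δθ = wrap(-2.9997 − 3.1416) = 0.1419; ω₁ = Δθ/dt₁ = 0.0568
distance = √((-3.5−3.5)² + (-5−-4)²) = 7.0711; v₂ = distance/dt₂ = 7.0711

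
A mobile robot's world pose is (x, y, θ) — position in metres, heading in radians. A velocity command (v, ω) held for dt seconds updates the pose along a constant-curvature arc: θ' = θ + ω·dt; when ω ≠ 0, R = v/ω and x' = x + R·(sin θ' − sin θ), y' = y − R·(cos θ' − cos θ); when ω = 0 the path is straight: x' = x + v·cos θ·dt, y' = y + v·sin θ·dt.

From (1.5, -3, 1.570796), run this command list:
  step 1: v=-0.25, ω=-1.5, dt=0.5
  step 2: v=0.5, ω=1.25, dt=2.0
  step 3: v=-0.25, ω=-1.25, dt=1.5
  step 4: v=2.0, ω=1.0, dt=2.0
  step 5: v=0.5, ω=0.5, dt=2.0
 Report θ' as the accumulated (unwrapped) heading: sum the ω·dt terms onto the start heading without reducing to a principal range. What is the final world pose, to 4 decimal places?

(-1.9232, -1.2022, 4.4458)

step 1: θ'=0.8208 (R=0.1667) → pose (1.4553, -3.1136, 0.8208)
step 2: θ'=3.3208 (R=0.4000) → pose (1.0913, -2.4474, 3.3208)
step 3: θ'=1.4458 (R=0.2000) → pose (1.3254, -2.6691, 1.4458)
step 4: θ'=3.4458 (R=2.0000) → pose (-1.2581, -0.5116, 3.4458)
step 5: θ'=4.4458 (R=1.0000) → pose (-1.9232, -1.2022, 4.4458)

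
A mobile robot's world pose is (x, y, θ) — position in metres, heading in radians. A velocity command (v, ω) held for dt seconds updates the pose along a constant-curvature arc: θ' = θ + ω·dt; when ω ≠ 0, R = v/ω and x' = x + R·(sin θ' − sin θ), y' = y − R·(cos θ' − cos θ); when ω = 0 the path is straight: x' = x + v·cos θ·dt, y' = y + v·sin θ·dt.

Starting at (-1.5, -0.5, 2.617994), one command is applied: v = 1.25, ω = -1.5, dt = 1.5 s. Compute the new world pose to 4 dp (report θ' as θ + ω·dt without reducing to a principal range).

(-1.3831, 0.9992, 0.3680)

θ' = 2.6180 + -1.5·1.5 = 0.3680
R = v/ω = 1.25/-1.5 = -0.8333
x' = -1.5 + -0.8333·(sin 0.3680 − sin 2.6180) = -1.3831
y' = -0.5 − -0.8333·(cos 0.3680 − cos 2.6180) = 0.9992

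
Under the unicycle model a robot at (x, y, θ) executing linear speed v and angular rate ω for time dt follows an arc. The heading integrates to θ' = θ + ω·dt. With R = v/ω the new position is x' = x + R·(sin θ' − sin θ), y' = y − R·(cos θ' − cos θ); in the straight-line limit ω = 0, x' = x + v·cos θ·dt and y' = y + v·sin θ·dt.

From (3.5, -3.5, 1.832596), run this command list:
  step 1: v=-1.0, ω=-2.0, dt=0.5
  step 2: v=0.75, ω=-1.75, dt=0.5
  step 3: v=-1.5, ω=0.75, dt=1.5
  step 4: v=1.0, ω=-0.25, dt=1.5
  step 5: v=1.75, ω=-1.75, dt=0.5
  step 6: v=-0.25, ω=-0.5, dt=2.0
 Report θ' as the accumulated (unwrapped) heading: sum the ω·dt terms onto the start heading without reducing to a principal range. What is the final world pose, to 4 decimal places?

step 1: θ'=0.8326 (R=0.5000) → pose (3.3869, -3.9659, 0.8326)
step 2: θ'=-0.0424 (R=-0.4286) → pose (3.7221, -3.8261, -0.0424)
step 3: θ'=1.0826 (R=-2.0000) → pose (1.8709, -4.8862, 1.0826)
step 4: θ'=0.7076 (R=-4.0000) → pose (2.8036, -3.7227, 0.7076)
step 5: θ'=-0.1674 (R=-1.0000) → pose (3.6202, -3.4966, -0.1674)
step 6: θ'=-1.1674 (R=0.5000) → pose (3.2437, -3.1998, -1.1674)

(3.2437, -3.1998, -1.1674)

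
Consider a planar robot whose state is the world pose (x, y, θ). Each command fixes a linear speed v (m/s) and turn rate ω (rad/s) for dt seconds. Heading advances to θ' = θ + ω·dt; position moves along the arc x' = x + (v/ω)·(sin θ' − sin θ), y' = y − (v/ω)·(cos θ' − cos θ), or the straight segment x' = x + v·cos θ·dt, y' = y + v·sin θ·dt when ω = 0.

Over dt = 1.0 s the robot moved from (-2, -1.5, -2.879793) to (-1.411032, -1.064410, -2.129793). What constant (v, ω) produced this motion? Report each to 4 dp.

Δθ = -2.129793 − -2.879793 = 0.750000
ω = Δθ/dt = 0.750000/1.0 = 0.7500
R = Δx/(sin θ' − sin θ) = -1.0000
v = R·ω = -1.0000·0.7500 = -0.7500

v = -0.7500, ω = 0.7500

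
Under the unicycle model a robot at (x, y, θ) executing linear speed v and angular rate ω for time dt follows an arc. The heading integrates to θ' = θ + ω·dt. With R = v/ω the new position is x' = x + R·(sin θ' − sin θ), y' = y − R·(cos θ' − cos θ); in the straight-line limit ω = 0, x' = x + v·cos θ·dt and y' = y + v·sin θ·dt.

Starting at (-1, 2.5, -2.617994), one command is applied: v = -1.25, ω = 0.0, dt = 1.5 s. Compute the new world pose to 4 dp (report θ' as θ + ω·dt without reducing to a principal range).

(0.6238, 3.4375, -2.6180)

θ' = -2.6180 + 0.0·1.5 = -2.6180
ω = 0 → straight: x' = -1 + -1.25·cos(-2.6180)·1.5 = 0.6238
y' = 2.5 + -1.25·sin(-2.6180)·1.5 = 3.4375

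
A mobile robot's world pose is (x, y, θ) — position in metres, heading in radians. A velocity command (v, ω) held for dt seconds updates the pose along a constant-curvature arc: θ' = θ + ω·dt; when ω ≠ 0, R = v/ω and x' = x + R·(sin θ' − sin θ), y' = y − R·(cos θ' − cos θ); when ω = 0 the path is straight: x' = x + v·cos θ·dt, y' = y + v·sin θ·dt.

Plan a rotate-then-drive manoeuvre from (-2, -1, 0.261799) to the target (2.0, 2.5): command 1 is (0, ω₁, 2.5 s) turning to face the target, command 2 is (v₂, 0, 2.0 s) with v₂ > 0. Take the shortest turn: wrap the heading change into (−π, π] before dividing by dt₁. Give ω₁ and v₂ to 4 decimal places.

ω₁ = 0.1828, v₂ = 2.6575

heading to target = atan2(2.5−-1, 2−-2) = 0.7188
Δθ = wrap(0.7188 − 0.2618) = 0.4570; ω₁ = Δθ/dt₁ = 0.1828
distance = √((2−-2)² + (2.5−-1)²) = 5.3151; v₂ = distance/dt₂ = 2.6575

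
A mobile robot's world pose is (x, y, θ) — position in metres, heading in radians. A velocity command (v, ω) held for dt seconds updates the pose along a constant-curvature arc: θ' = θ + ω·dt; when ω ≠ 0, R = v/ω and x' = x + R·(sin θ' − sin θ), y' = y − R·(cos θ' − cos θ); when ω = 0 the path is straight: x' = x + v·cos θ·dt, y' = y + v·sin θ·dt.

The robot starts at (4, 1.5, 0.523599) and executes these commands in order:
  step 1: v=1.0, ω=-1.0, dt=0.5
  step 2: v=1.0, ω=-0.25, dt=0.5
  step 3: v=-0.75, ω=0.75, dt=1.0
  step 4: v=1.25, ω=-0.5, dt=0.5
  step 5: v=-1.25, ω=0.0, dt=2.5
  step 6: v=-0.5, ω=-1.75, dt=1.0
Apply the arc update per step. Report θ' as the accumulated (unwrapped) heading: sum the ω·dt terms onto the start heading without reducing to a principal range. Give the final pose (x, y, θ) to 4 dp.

(1.5405, 0.7163, -1.3514)

step 1: θ'=0.0236 (R=-1.0000) → pose (4.4764, 1.6337, 0.0236)
step 2: θ'=-0.1014 (R=-4.0000) → pose (4.9757, 1.6143, -0.1014)
step 3: θ'=0.6486 (R=-1.0000) → pose (4.2704, 1.4163, 0.6486)
step 4: θ'=0.3986 (R=-2.5000) → pose (4.8103, 1.7280, 0.3986)
step 5: θ'=0.3986 (straight) → pose (1.9302, 0.5151, 0.3986)
step 6: θ'=-1.3514 (R=0.2857) → pose (1.5405, 0.7163, -1.3514)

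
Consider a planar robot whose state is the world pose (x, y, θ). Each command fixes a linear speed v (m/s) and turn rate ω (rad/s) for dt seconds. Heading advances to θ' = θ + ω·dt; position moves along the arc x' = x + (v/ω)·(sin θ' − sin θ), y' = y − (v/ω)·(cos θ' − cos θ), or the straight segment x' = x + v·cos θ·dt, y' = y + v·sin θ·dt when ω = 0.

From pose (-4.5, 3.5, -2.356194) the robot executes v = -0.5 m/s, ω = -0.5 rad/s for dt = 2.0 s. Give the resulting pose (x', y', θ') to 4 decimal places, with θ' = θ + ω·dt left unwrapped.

θ' = -2.3562 + -0.5·2.0 = -3.3562
R = v/ω = -0.5/-0.5 = 1.0000
x' = -4.5 + 1.0000·(sin -3.3562 − sin -2.3562) = -3.5799
y' = 3.5 − 1.0000·(cos -3.3562 − cos -2.3562) = 3.7700

(-3.5799, 3.7700, -3.3562)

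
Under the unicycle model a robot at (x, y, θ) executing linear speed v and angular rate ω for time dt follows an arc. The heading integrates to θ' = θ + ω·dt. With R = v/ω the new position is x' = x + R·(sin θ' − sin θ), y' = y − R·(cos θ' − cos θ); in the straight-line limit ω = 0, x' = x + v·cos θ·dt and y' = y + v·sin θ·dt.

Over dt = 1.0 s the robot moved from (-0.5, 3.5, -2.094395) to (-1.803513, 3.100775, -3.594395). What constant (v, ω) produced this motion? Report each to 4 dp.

Δθ = -3.594395 − -2.094395 = -1.500000
ω = Δθ/dt = -1.500000/1.0 = -1.5000
R = Δx/(sin θ' − sin θ) = -1.0000
v = R·ω = -1.0000·-1.5000 = 1.5000

v = 1.5000, ω = -1.5000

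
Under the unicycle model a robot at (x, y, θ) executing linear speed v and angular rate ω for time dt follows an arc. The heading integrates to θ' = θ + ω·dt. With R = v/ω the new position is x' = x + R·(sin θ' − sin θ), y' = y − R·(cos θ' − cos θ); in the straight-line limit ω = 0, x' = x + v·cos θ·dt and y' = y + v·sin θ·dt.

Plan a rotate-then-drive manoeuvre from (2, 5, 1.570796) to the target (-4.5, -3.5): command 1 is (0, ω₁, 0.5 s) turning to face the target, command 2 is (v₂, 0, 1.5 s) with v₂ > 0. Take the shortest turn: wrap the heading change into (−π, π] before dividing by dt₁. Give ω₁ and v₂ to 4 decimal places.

heading to target = atan2(-3.5−5, -4.5−2) = -2.2236
Δθ = wrap(-2.2236 − 1.5708) = 2.4887; ω₁ = Δθ/dt₁ = 4.9775
distance = √((-4.5−2)² + (-3.5−5)²) = 10.7005; v₂ = distance/dt₂ = 7.1336

ω₁ = 4.9775, v₂ = 7.1336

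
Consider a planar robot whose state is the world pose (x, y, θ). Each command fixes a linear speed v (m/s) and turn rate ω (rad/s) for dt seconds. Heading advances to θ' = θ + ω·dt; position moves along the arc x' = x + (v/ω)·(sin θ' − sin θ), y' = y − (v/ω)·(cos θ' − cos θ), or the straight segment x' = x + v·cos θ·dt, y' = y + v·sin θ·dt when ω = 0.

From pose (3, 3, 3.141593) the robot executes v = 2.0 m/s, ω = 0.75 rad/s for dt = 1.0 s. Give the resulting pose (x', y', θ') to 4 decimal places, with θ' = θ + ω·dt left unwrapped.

(1.1823, 2.2845, 3.8916)

θ' = 3.1416 + 0.75·1.0 = 3.8916
R = v/ω = 2.0/0.75 = 2.6667
x' = 3 + 2.6667·(sin 3.8916 − sin 3.1416) = 1.1823
y' = 3 − 2.6667·(cos 3.8916 − cos 3.1416) = 2.2845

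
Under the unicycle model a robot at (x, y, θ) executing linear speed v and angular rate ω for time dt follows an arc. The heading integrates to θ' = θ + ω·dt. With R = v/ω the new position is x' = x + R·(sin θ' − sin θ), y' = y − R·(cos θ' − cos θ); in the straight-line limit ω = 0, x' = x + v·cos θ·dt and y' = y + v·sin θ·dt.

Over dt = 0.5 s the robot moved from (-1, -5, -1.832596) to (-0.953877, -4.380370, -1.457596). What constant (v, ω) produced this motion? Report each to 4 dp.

Δθ = -1.457596 − -1.832596 = 0.375000
ω = Δθ/dt = 0.375000/0.5 = 0.7500
R = −Δy/(cos θ' − cos θ) = -1.6667
v = R·ω = -1.6667·0.7500 = -1.2500

v = -1.2500, ω = 0.7500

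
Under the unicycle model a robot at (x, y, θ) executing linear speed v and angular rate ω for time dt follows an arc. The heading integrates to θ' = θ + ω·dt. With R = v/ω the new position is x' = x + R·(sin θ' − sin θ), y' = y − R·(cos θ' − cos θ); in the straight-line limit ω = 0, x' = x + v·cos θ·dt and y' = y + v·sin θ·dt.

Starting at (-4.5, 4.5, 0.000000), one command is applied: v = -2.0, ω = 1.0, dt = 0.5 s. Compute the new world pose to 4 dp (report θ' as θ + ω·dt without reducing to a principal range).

(-5.4589, 4.2552, 0.5000)

θ' = 0.0000 + 1.0·0.5 = 0.5000
R = v/ω = -2.0/1.0 = -2.0000
x' = -4.5 + -2.0000·(sin 0.5000 − sin 0.0000) = -5.4589
y' = 4.5 − -2.0000·(cos 0.5000 − cos 0.0000) = 4.2552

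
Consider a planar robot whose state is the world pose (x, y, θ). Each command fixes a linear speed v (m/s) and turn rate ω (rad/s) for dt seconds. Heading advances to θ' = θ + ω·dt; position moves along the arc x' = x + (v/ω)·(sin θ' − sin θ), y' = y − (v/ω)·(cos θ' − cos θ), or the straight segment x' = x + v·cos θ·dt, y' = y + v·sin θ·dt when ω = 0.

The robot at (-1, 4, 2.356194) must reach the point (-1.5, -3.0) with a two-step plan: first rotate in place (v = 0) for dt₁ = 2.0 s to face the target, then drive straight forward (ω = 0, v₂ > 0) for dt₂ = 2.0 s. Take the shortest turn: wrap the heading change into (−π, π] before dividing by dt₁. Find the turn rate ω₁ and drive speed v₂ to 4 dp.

heading to target = atan2(-3−4, -1.5−-1) = -1.6421
Δθ = wrap(-1.6421 − 2.3562) = 2.2849; ω₁ = Δθ/dt₁ = 1.1424
distance = √((-1.5−-1)² + (-3−4)²) = 7.0178; v₂ = distance/dt₂ = 3.5089

ω₁ = 1.1424, v₂ = 3.5089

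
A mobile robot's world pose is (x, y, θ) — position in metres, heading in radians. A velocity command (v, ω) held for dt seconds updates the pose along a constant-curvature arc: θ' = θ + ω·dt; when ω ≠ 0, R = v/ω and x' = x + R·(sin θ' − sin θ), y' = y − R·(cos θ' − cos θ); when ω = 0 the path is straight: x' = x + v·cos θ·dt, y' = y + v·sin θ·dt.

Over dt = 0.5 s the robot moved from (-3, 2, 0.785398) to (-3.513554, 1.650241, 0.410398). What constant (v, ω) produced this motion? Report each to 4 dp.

Δθ = 0.410398 − 0.785398 = -0.375000
ω = Δθ/dt = -0.375000/0.5 = -0.7500
R = Δx/(sin θ' − sin θ) = 1.6667
v = R·ω = 1.6667·-0.7500 = -1.2500

v = -1.2500, ω = -0.7500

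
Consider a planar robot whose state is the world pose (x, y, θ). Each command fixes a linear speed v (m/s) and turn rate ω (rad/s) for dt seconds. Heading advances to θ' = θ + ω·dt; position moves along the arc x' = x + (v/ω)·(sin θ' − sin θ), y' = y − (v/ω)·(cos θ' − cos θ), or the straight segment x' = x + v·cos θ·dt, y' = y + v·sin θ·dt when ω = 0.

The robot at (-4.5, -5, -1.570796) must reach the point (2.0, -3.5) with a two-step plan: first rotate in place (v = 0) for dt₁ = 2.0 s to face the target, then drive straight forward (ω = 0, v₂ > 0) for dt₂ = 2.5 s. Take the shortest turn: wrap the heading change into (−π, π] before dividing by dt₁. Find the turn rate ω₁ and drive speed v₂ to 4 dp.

heading to target = atan2(-3.5−-5, 2−-4.5) = 0.2268
Δθ = wrap(0.2268 − -1.5708) = 1.7976; ω₁ = Δθ/dt₁ = 0.8988
distance = √((2−-4.5)² + (-3.5−-5)²) = 6.6708; v₂ = distance/dt₂ = 2.6683

ω₁ = 0.8988, v₂ = 2.6683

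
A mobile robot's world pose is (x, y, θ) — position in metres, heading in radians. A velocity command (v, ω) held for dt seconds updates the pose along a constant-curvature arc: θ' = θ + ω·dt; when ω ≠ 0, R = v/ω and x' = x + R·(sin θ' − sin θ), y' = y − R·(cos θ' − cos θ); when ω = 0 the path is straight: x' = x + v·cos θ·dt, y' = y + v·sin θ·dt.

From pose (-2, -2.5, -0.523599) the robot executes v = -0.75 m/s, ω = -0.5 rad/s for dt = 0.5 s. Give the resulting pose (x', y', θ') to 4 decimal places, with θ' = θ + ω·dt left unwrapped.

(-2.2981, -2.2741, -0.7736)

θ' = -0.5236 + -0.5·0.5 = -0.7736
R = v/ω = -0.75/-0.5 = 1.5000
x' = -2 + 1.5000·(sin -0.7736 − sin -0.5236) = -2.2981
y' = -2.5 − 1.5000·(cos -0.7736 − cos -0.5236) = -2.2741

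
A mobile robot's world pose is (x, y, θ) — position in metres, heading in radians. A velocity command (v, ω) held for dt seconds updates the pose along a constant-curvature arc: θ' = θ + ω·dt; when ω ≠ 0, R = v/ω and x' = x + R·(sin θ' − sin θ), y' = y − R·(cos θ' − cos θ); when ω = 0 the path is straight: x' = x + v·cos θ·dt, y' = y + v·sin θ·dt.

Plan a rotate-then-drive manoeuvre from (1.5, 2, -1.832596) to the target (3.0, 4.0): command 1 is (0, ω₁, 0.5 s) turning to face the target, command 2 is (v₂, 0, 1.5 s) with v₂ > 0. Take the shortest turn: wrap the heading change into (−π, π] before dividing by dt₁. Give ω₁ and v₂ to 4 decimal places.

ω₁ = 5.5198, v₂ = 1.6667

heading to target = atan2(4−2, 3−1.5) = 0.9273
Δθ = wrap(0.9273 − -1.8326) = 2.7599; ω₁ = Δθ/dt₁ = 5.5198
distance = √((3−1.5)² + (4−2)²) = 2.5000; v₂ = distance/dt₂ = 1.6667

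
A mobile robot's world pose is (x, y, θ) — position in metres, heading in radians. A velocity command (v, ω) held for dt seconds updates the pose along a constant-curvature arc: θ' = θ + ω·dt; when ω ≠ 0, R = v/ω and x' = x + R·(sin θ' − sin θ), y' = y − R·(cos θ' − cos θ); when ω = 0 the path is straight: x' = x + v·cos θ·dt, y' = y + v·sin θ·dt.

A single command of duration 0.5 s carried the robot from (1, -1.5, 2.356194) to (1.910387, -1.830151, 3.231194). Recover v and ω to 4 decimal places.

Δθ = 3.231194 − 2.356194 = 0.875000
ω = Δθ/dt = 0.875000/0.5 = 1.7500
R = Δx/(sin θ' − sin θ) = -1.1429
v = R·ω = -1.1429·1.7500 = -2.0000

v = -2.0000, ω = 1.7500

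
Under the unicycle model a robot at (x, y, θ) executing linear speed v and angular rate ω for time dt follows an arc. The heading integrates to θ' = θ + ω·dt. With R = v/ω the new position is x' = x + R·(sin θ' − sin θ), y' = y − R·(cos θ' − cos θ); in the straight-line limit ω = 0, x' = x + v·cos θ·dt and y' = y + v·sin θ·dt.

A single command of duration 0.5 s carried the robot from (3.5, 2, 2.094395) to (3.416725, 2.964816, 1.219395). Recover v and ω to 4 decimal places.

Δθ = 1.219395 − 2.094395 = -0.875000
ω = Δθ/dt = -0.875000/0.5 = -1.7500
R = −Δy/(cos θ' − cos θ) = -1.1429
v = R·ω = -1.1429·-1.7500 = 2.0000

v = 2.0000, ω = -1.7500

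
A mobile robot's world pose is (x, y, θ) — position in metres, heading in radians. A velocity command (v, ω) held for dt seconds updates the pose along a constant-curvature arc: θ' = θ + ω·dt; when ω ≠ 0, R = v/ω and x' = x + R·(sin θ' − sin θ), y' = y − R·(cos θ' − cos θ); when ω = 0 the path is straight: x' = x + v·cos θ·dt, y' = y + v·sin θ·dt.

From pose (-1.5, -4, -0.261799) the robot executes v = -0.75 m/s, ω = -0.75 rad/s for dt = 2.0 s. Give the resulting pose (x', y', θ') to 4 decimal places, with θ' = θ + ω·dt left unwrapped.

(-2.2230, -2.8442, -1.7618)

θ' = -0.2618 + -0.75·2.0 = -1.7618
R = v/ω = -0.75/-0.75 = 1.0000
x' = -1.5 + 1.0000·(sin -1.7618 − sin -0.2618) = -2.2230
y' = -4 − 1.0000·(cos -1.7618 − cos -0.2618) = -2.8442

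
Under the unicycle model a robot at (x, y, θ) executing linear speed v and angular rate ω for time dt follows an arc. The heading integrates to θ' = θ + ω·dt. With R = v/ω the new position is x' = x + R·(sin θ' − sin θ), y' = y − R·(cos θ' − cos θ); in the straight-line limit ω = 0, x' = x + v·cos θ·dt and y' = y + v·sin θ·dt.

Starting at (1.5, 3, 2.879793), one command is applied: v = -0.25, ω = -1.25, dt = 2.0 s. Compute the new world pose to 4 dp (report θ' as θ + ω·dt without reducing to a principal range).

θ' = 2.8798 + -1.25·2.0 = 0.3798
R = v/ω = -0.25/-1.25 = 0.2000
x' = 1.5 + 0.2000·(sin 0.3798 − sin 2.8798) = 1.5224
y' = 3 − 0.2000·(cos 0.3798 − cos 2.8798) = 2.6211

(1.5224, 2.6211, 0.3798)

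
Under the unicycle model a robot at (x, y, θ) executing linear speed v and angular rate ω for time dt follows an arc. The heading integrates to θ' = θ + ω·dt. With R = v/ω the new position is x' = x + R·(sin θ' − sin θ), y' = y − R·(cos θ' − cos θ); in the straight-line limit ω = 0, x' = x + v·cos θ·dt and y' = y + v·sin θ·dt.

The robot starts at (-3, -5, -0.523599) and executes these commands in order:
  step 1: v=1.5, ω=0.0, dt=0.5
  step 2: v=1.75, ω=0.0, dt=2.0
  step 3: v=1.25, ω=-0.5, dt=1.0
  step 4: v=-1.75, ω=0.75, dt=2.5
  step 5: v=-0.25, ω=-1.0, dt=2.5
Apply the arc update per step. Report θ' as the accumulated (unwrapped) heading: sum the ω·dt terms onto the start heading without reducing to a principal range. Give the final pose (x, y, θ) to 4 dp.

step 1: θ'=-0.5236 (straight) → pose (-2.3505, -5.3750, -0.5236)
step 2: θ'=-0.5236 (straight) → pose (0.6806, -7.1250, -0.5236)
step 3: θ'=-1.0236 (R=-2.5000) → pose (1.5656, -7.9893, -1.0236)
step 4: θ'=0.8514 (R=-2.3333) → pose (-2.1822, -7.6658, 0.8514)
step 5: θ'=-1.6486 (R=0.2500) → pose (-2.6195, -7.4817, -1.6486)

(-2.6195, -7.4817, -1.6486)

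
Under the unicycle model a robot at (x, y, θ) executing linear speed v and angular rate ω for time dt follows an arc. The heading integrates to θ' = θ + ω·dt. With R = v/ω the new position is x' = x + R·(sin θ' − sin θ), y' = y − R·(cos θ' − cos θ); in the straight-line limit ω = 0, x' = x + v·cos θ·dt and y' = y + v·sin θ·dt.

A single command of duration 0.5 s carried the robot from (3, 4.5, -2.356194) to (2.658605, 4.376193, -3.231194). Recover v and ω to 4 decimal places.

Δθ = -3.231194 − -2.356194 = -0.875000
ω = Δθ/dt = -0.875000/0.5 = -1.7500
R = Δx/(sin θ' − sin θ) = -0.4286
v = R·ω = -0.4286·-1.7500 = 0.7500

v = 0.7500, ω = -1.7500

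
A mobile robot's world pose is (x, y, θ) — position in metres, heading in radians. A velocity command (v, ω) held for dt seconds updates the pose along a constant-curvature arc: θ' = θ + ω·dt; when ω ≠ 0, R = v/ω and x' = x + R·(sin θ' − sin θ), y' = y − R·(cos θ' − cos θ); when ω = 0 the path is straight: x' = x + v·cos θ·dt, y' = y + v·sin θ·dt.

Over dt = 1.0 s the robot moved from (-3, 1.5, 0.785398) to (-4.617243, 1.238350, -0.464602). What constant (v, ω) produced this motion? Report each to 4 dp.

v = -1.7500, ω = -1.2500

Δθ = -0.464602 − 0.785398 = -1.250000
ω = Δθ/dt = -1.250000/1.0 = -1.2500
R = Δx/(sin θ' − sin θ) = 1.4000
v = R·ω = 1.4000·-1.2500 = -1.7500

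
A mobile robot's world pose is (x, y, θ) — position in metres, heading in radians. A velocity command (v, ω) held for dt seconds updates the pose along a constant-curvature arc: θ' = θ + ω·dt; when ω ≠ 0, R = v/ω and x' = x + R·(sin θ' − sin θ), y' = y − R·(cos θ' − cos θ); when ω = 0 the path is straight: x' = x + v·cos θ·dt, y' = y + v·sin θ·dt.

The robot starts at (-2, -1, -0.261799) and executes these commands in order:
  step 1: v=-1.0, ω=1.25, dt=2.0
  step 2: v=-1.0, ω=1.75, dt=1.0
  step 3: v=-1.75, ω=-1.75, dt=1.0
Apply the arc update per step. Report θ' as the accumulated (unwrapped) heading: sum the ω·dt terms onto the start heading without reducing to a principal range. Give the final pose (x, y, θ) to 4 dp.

step 1: θ'=2.2382 (R=-0.8000) → pose (-2.8354, -2.2679, 2.2382)
step 2: θ'=3.9882 (R=-0.5714) → pose (-1.9586, -2.2928, 3.9882)
step 3: θ'=2.2382 (R=1.0000) → pose (-0.4241, -2.3364, 2.2382)

(-0.4241, -2.3364, 2.2382)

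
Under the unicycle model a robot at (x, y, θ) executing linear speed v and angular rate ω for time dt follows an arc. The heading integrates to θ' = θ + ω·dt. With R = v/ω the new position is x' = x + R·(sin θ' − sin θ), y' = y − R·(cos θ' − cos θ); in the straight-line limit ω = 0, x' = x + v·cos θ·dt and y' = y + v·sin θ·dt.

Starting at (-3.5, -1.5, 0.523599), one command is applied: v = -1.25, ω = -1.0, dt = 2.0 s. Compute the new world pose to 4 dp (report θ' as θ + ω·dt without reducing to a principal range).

(-5.3694, -0.5353, -1.4764)

θ' = 0.5236 + -1.0·2.0 = -1.4764
R = v/ω = -1.25/-1.0 = 1.2500
x' = -3.5 + 1.2500·(sin -1.4764 − sin 0.5236) = -5.3694
y' = -1.5 − 1.2500·(cos -1.4764 − cos 0.5236) = -0.5353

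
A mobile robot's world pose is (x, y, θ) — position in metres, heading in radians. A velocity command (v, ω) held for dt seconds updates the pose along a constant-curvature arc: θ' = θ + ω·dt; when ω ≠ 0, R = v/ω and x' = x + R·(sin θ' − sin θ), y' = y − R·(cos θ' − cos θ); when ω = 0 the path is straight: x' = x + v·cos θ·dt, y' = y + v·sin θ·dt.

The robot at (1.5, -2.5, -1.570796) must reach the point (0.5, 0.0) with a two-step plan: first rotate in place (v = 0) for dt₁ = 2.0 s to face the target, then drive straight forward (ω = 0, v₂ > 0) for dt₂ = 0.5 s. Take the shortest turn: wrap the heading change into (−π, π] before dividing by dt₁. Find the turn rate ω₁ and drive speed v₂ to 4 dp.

heading to target = atan2(0−-2.5, 0.5−1.5) = 1.9513
Δθ = wrap(1.9513 − -1.5708) = -2.7611; ω₁ = Δθ/dt₁ = -1.3805
distance = √((0.5−1.5)² + (0−-2.5)²) = 2.6926; v₂ = distance/dt₂ = 5.3852

ω₁ = -1.3805, v₂ = 5.3852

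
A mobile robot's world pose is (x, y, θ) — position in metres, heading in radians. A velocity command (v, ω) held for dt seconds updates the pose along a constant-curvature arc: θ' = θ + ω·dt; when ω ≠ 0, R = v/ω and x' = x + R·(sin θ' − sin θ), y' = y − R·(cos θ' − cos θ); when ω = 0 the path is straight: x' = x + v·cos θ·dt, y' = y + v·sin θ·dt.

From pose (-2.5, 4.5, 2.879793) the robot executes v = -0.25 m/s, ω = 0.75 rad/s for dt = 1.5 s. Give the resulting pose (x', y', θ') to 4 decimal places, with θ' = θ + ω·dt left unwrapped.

θ' = 2.8798 + 0.75·1.5 = 4.0048
R = v/ω = -0.25/0.75 = -0.3333
x' = -2.5 + -0.3333·(sin 4.0048 − sin 2.8798) = -2.1604
y' = 4.5 − -0.3333·(cos 4.0048 − cos 2.8798) = 4.6053

(-2.1604, 4.6053, 4.0048)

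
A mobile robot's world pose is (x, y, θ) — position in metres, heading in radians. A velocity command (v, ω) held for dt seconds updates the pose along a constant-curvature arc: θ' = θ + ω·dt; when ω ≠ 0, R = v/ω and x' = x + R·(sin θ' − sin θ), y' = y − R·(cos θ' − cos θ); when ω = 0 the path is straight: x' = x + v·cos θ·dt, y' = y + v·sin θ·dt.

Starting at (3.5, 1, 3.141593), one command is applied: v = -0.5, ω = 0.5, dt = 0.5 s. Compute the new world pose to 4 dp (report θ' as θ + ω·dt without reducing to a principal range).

(3.7474, 1.0311, 3.3916)

θ' = 3.1416 + 0.5·0.5 = 3.3916
R = v/ω = -0.5/0.5 = -1.0000
x' = 3.5 + -1.0000·(sin 3.3916 − sin 3.1416) = 3.7474
y' = 1 − -1.0000·(cos 3.3916 − cos 3.1416) = 1.0311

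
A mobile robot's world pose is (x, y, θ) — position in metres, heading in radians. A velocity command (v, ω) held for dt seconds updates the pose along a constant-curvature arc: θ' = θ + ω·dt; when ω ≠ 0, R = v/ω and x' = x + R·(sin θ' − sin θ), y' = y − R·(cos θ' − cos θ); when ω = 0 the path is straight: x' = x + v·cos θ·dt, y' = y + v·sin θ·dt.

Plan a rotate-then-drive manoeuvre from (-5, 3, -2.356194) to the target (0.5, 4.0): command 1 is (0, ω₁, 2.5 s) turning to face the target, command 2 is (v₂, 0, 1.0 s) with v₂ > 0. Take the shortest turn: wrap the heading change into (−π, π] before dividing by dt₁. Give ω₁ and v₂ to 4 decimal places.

heading to target = atan2(4−3, 0.5−-5) = 0.1799
Δθ = wrap(0.1799 − -2.3562) = 2.5360; ω₁ = Δθ/dt₁ = 1.0144
distance = √((0.5−-5)² + (4−3)²) = 5.5902; v₂ = distance/dt₂ = 5.5902

ω₁ = 1.0144, v₂ = 5.5902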